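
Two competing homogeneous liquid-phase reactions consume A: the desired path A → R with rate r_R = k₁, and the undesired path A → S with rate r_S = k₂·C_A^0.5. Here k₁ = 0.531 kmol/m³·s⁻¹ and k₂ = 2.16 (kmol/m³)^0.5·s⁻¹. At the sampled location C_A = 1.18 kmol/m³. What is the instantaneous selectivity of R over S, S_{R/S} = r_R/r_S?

S_{R/S} = r_R/r_S = (k₁)/(k₂·C_A^0.5) = (k₁/k₂)·C_A^-0.5.
= (0.531) / (2.16×1.180^0.5) = 0.5310/2.346 = 0.226.
The undesired path is higher order in A, so low C_A (CSTR or dilute feed) favours R.

0.226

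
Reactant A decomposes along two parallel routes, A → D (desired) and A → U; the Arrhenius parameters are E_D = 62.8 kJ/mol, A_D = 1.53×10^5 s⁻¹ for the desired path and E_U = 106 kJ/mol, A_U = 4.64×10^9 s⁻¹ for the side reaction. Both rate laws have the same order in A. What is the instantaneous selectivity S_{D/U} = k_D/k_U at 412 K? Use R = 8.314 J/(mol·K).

9.89

With equal orders, S_{D/U} = k_D/k_U = (A_D/A_U)·exp[(E_U−E_D)/(RT)].
(E_U−E_D)/(RT) = (106−62.8)×10³/(8.314×412) = 43200/3425 = 12.61.
k_D/k_U = (1.53×10^5/4.64×10^9)·exp(12.61) = 3.297×10^-5 × 3.001×10^5 = 9.89.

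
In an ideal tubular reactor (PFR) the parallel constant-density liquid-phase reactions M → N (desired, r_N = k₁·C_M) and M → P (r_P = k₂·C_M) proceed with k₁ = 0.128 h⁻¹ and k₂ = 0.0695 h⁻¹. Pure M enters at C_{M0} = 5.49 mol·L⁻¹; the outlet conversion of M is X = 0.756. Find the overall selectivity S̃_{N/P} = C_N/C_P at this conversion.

C_M = C_{M0}(1−X) = 1.340 mol·L⁻¹.
Both paths are first order in M, so the instantaneous fraction to N is constant: dC_N/d(−C_M) = k₁/(k₁+k₂) = 0.6481.
C_N = 0.6481·(C_{M0}−C_M) = 0.6481×4.150 = 2.69 mol·L⁻¹.
C_P = (C_{M0}−C_M)−C_N = 1.461 mol·L⁻¹; S̃_{N/P} = 2.690/1.461 = 1.84.

1.84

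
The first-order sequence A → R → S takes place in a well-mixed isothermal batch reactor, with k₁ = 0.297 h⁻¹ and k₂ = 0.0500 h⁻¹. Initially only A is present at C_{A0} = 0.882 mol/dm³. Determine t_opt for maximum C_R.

The intermediate peaks when r₁ = r₂, i.e. k₁e^(−k₁t) = k₂e^(−k₂t), giving t_opt = ln(k₂/k₁)/(k₂−k₁).
= ln(0.0500/0.297)/(0.0500−0.297) = ln(0.1684)/-0.2470 = -1.782/-0.2470 = 7.21 h.

7.21 h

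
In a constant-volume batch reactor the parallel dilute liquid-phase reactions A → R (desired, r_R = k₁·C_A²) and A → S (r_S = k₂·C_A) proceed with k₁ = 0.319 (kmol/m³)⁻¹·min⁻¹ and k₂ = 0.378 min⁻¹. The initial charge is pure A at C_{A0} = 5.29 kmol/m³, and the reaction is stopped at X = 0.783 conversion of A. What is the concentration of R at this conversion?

2.93 kmol/m³

C_A = C_{A0}(1−X) = 1.148 kmol/m³.
Along a PFR/batch, dC_S/dC_A = −r_S/(r_R+r_S) = −k₂/(k₂+k₁·C_A).
Integrating from C_{A0} to C_A: C_S = (0.378/0.319)·ln[(0.378+0.319·5.29)/(0.378+0.319·1.15)] = 1.185·ln(2.066/0.7442) = 1.210 kmol/m³.
Then C_R = (C_{A0}−C_A) − C_S = 4.142 − 1.210 = 2.932 kmol/m³.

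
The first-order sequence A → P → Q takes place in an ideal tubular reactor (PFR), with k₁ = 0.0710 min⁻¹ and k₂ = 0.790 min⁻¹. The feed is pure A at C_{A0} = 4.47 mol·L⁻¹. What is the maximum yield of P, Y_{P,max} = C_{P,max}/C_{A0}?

0.0708

At the optimum, C_{P,max}/C_{A0} = (k₁/k₂)^[k₂/(k₂−k₁)].
= (0.0710/0.790)^(0.790/(0.790−0.0710)) = (0.08987)^(1.099) = 0.07084.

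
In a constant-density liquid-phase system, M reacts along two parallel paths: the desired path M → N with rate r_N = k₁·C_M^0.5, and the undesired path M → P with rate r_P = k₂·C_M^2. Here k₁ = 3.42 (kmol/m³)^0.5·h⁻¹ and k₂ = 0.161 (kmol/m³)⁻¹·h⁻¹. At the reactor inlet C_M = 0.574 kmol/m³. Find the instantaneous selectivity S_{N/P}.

48.8

S_{N/P} = r_N/r_P = (k₁·C_M^0.5)/(k₂·C_M^2) = (k₁/k₂)·C_M^-1.5.
= (3.42×0.5740^0.5) / (0.161×0.5740^2) = 2.591/0.05305 = 48.8.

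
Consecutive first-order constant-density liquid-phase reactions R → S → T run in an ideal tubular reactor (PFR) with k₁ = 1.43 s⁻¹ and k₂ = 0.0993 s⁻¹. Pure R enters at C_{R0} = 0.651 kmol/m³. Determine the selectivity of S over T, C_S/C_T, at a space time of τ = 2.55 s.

4.81

Solving the coupled first-order balances gives C_S(τ) = [k₁/(k₂−k₁)]·C_{R0}·(e^(−k₁τ) − e^(−k₂τ)).
e^(−k₁τ) = e^(−1.43×2.55) = e^(−3.646) = 0.02608; e^(−k₂τ) = e^(−0.2532) = 0.7763.
C_S = 1.43×0.651/(0.0993−1.43) × (0.02608−0.7763) = (-0.6996)×(-0.7502) = 0.5248 kmol/m³.
C_R = C_{R0}e^(−k₁τ) = 0.01698 kmol/m³, so C_T = C_{R0}−C_R−C_S = 0.1092 kmol/m³; C_S/C_T = 4.81.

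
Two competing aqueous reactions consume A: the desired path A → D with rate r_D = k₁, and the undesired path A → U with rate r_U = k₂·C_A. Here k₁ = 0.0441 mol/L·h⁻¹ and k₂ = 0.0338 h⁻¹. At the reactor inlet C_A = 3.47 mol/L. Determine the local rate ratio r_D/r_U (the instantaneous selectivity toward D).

0.376

S_{D/U} = r_D/r_U = (k₁)/(k₂·C_A) = (k₁/k₂)·C_A⁻¹.
= (0.0441) / (0.0338×3.470) = 0.04410/0.1173 = 0.376.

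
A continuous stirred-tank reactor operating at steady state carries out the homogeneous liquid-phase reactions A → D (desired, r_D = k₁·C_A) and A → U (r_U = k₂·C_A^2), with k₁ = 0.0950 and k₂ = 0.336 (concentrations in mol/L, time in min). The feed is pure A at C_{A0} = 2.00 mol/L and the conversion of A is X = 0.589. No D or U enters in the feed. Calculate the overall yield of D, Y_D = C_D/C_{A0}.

Exit C_A = C_{A0}(1−X) = 2.00×0.411 = 0.8220 mol/L.
In a CSTR the entire volume is at exit conditions, so r_D = 0.0950×0.8220 = 0.07809 and r_U = 0.336×0.8220^2 = 0.2270.
Fraction of consumed A going to D: r_D/(r_D+r_U) = 0.2559.
C_D = 0.2559·C_{A0}·X = 0.2559×2.00×0.589 = 0.301 mol/L; Y_D = C_D/C_{A0} = 0.151.

0.151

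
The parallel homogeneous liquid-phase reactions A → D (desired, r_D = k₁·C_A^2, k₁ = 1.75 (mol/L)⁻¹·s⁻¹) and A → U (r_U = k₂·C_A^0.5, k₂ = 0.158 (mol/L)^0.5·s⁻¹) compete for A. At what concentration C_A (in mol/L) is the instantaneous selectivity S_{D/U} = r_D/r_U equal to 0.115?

0.0476 mol/L

S_{D/U} = (k₁/k₂)·C_A^1.5 ⇒ C_A = (S·k₂/k₁)^(1/1.5).
= (0.115×0.158/1.75)^(0.6667) = (0.01038)^(0.6667) = 0.0476 mol/L.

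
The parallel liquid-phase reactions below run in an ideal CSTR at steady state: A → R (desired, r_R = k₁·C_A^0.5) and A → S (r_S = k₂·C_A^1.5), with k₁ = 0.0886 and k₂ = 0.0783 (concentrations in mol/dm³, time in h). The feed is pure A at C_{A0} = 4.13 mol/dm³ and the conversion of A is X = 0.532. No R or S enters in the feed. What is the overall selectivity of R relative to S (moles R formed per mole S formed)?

Exit C_A = C_{A0}(1−X) = 4.13×0.468 = 1.933 mol/dm³.
In a CSTR the entire volume is at exit conditions, so r_R = 0.0886×1.933^0.5 = 0.1232 and r_S = 0.0783×1.933^1.5 = 0.2104.
Overall selectivity = C_R/C_S = r_Rτ/(r_Sτ) = r_R/r_S = 0.585.

0.585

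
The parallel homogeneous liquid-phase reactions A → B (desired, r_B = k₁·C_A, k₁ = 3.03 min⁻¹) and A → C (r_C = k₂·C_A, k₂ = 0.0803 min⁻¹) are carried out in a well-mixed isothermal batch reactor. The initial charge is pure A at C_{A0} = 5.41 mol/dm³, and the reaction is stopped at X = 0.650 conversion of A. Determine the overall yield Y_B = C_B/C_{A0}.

C_A = C_{A0}(1−X) = 1.893 mol/dm³.
Both paths are first order in A, so the instantaneous fraction to B is constant: dC_B/d(−C_A) = k₁/(k₁+k₂) = 0.9742.
C_B = 0.9742·(C_{A0}−C_A) = 0.9742×3.517 = 3.43 mol/dm³.
Y_B = C_B/C_{A0} = 3.426/5.41 = 0.633.

0.633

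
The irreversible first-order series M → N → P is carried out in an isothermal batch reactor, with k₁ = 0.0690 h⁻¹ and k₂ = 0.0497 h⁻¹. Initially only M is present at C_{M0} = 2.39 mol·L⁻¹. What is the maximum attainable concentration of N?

For a first-order series the maximum intermediate yield is C_{N,max}/C_{M0} = (k₁/k₂)^[k₂/(k₂−k₁)].
= (0.0690/0.0497)^(0.0497/(0.0497−0.0690)) = (1.388)^(-2.575) = 0.4296.
C_{N,max} = 0.4296×2.39 = 1.03 mol·L⁻¹.

1.03 mol·L⁻¹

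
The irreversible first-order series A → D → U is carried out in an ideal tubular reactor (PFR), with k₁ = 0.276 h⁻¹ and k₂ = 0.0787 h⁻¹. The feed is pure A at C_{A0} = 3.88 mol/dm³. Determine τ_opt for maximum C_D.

The intermediate peaks when r₁ = r₂, i.e. k₁e^(−k₁τ) = k₂e^(−k₂τ), giving τ_opt = ln(k₂/k₁)/(k₂−k₁).
= ln(0.0787/0.276)/(0.0787−0.276) = ln(0.2851)/-0.1973 = -1.255/-0.1973 = 6.36 h.

6.36 h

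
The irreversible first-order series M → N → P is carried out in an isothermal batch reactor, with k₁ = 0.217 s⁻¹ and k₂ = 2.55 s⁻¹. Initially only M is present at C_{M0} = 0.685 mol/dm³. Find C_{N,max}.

At the optimum, C_{N,max}/C_{M0} = (k₁/k₂)^[k₂/(k₂−k₁)].
= (0.217/2.55)^(2.55/(2.55−0.217)) = (0.08510)^(1.093) = 0.06767.
C_{N,max} = 0.06767×0.685 = 0.0464 mol/dm³.

0.0464 mol/dm³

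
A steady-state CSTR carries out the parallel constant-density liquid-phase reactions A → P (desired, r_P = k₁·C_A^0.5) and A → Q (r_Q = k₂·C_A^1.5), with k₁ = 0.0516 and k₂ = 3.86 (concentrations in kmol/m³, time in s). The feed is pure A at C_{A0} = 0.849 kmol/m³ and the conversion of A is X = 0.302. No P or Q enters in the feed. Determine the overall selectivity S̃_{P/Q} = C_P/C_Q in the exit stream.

Exit C_A = C_{A0}(1−X) = 0.849×0.698 = 0.5926 kmol/m³.
In a CSTR the entire volume is at exit conditions, so r_P = 0.0516×0.5926^0.5 = 0.03972 and r_Q = 3.86×0.5926^1.5 = 1.761.
Overall selectivity = C_P/C_Q = r_Pτ/(r_Qτ) = r_P/r_Q = 0.0226.

0.0226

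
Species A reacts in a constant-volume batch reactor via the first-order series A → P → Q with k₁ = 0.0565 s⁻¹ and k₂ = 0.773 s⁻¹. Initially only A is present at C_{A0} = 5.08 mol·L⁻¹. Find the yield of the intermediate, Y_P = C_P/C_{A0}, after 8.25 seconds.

For first-order series with pure A initially, C_P(t) = k₁C_{A0}/(k₂−k₁)·(e^(−k₁t) − e^(−k₂t)).
e^(−k₁t) = e^(−0.0565×8.25) = e^(−0.4661) = 0.6274; e^(−k₂t) = e^(−6.377) = 0.001700.
C_P = 0.0565×5.08/(0.773−0.0565) × (0.6274−0.001700) = 0.4006×0.6257 = 0.2507 mol·L⁻¹.
Y_P = C_P/C_{A0} = 0.2507/5.08 = 0.0493.

0.0493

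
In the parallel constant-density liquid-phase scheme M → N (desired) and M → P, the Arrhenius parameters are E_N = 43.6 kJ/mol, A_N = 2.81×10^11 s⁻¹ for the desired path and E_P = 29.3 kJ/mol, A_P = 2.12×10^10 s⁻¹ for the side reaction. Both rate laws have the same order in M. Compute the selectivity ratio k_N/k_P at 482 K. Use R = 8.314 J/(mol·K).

Since both paths have the same order in M, the concentration cancels and S_{N/P} = k_N/k_P = (A_N/A_P)·exp[(E_P−E_N)/(RT)].
(E_P−E_N)/(RT) = (29.3−43.6)×10³/(8.314×482) = -14300/4007 = -3.568.
k_N/k_P = (2.81×10^11/2.12×10^10)·exp(-3.568) = 13.25 × 0.02820 = 0.374.
Since E_N > E_P, raising the temperature improves selectivity toward N.

0.374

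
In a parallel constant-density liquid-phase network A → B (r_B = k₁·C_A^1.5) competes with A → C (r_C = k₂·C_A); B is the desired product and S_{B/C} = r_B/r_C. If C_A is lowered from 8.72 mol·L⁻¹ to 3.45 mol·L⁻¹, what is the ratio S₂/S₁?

0.629

S_{B/C} = (k₁/k₂)·C_A^0.5, so S₂/S₁ = (C_{A,2}/C_{A,1})^0.5.
= (3.45/8.72)^0.5 = (0.3956)^0.5 = 0.629.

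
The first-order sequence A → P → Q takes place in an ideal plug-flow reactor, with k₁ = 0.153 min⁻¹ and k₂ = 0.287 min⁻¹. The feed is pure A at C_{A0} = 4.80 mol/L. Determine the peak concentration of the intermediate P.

Evaluating C_P at τ_opt = ln(k₂/k₁)/(k₂−k₁) gives C_{P,max}/C_{A0} = (k₁/k₂)^[k₂/(k₂−k₁)].
= (0.153/0.287)^(0.287/(0.287−0.153)) = (0.5331)^(2.142) = 0.2599.
C_{P,max} = 0.2599×4.80 = 1.25 mol/L.

1.25 mol/L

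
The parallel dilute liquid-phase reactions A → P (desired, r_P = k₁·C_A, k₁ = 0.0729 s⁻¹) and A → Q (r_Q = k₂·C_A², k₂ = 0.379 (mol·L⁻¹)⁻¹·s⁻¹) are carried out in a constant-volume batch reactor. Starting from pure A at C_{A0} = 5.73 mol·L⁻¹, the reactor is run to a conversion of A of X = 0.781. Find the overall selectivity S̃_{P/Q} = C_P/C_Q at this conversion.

0.0645

C_A = C_{A0}(1−X) = 1.255 mol·L⁻¹.
Along a PFR/batch, dC_P/dC_A = −r_P/(r_P+r_Q) = −k₁/(k₁+k₂·C_A).
Integrating from C_{A0} to C_A: C_P = (0.0729/0.379)·ln[(0.0729+0.379·5.73)/(0.0729+0.379·1.25)] = 0.1923·ln(2.245/0.5485) = 0.2710 mol·L⁻¹.
C_Q = (C_{A0}−C_A)−C_P = 4.204 mol·L⁻¹; S̃_{P/Q} = 0.2710/4.204 = 0.0645.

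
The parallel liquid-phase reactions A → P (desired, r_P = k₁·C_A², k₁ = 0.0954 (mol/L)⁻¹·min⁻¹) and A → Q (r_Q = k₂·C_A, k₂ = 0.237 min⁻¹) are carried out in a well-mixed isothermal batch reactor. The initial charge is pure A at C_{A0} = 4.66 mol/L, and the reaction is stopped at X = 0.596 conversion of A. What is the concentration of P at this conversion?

1.55 mol/L

C_A = C_{A0}(1−X) = 1.883 mol/L.
Along a PFR/batch, dC_Q/dC_A = −r_Q/(r_P+r_Q) = −k₂/(k₂+k₁·C_A).
Integrating from C_{A0} to C_A: C_Q = (0.237/0.0954)·ln[(0.237+0.0954·4.66)/(0.237+0.0954·1.88)] = 2.484·ln(0.6816/0.4166) = 1.223 mol/L.
Then C_P = (C_{A0}−C_A) − C_Q = 2.777 − 1.223 = 1.554 mol/L.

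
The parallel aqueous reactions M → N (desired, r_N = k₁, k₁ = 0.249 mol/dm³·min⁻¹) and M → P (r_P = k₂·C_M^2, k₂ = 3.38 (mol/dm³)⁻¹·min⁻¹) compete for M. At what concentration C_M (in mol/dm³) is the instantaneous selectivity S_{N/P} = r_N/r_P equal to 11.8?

S_{N/P} = (k₁/k₂)·C_M^-2 ⇒ C_M = (S·k₂/k₁)^(-0.5).
= (11.8×3.38/0.249)^(-0.5) = (160.2)^(-0.5) = 0.0790 mol/dm³.

0.0790 mol/dm³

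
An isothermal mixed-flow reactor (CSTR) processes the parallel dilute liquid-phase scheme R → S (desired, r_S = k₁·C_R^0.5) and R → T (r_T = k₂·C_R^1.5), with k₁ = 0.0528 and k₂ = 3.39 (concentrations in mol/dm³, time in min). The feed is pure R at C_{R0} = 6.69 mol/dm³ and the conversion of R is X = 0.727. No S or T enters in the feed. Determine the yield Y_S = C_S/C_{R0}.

0.00615

Exit C_R = C_{R0}(1−X) = 6.69×0.273 = 1.826 mol/dm³.
In a CSTR the entire volume is at exit conditions, so r_S = 0.0528×1.826^0.5 = 0.07136 and r_T = 3.39×1.826^1.5 = 8.367.
Fraction of consumed R going to S: r_S/(r_S+r_T) = 0.008456.
C_S = 0.008456·C_{R0}·X = 0.008456×6.69×0.727 = 0.0411 mol/dm³; Y_S = C_S/C_{R0} = 0.00615.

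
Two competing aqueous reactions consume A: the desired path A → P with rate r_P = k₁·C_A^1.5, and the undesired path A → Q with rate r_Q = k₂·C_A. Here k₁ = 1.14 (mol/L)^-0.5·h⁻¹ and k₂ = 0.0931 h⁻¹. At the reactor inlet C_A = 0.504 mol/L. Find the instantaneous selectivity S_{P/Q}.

8.69

S_{P/Q} = r_P/r_Q = (k₁·C_A^1.5)/(k₂·C_A) = (k₁/k₂)·C_A^0.5.
= (1.14×0.5040^1.5) / (0.0931×0.5040) = 0.4079/0.04692 = 8.69.
Since the desired path is higher order in A, keeping C_A high (PFR or concentrated feed) favours P.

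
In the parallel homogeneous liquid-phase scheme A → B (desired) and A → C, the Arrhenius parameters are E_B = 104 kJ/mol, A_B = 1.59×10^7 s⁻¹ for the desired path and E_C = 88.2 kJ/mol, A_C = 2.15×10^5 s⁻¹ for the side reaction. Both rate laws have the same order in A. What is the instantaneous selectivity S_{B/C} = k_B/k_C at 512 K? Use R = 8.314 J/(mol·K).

1.81

k_B/k_C = (A_B/A_C)·exp[−(E_B−E_C)/(RT)] = (A_B/A_C)·exp[(E_C−E_B)/(RT)].
(E_C−E_B)/(RT) = (88.2−104)×10³/(8.314×512) = -15800/4257 = -3.712.
k_B/k_C = (1.59×10^7/2.15×10^5)·exp(-3.712) = 73.95 × 0.02444 = 1.81.
Since E_B > E_C, raising the temperature improves selectivity toward B.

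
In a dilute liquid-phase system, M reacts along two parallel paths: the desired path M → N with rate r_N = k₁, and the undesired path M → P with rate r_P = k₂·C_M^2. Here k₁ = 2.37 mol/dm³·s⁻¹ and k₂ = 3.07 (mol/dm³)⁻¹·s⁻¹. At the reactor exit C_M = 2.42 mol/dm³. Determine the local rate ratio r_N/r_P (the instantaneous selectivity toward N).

0.132

S_{N/P} = r_N/r_P = (k₁)/(k₂·C_M^2) = (k₁/k₂)·C_M^-2.
= (2.37) / (3.07×2.420^2) = 2.370/17.98 = 0.132.
The undesired path is higher order in M, so low C_M (CSTR or dilute feed) favours N.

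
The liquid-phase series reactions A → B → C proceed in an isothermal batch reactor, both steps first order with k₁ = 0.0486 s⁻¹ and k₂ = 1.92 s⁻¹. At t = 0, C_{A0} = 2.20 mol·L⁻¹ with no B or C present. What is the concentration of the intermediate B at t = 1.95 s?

For first-order series with pure A initially, C_B(t) = k₁C_{A0}/(k₂−k₁)·(e^(−k₁t) − e^(−k₂t)).
e^(−k₁t) = e^(−0.0486×1.95) = e^(−0.09477) = 0.9096; e^(−k₂t) = e^(−3.744) = 0.02366.
C_B = 0.0486×2.20/(1.92−0.0486) × (0.9096−0.02366) = 0.05713×0.8859 = 0.05062 mol·L⁻¹.

0.0506 mol·L⁻¹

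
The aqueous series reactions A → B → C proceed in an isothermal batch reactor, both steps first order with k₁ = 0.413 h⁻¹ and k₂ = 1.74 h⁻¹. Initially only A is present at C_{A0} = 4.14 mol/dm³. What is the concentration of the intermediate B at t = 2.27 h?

The intermediate concentration in a first-order A→B→C sequence is C_B = k₁C_{A0}(e^(−k₁t) − e^(−k₂t))/(k₂−k₁).
e^(−k₁t) = e^(−0.413×2.27) = e^(−0.9375) = 0.3916; e^(−k₂t) = e^(−3.950) = 0.01926.
C_B = 0.413×4.14/(1.74−0.413) × (0.3916−0.01926) = 1.288×0.3723 = 0.4798 mol/dm³.

0.480 mol/dm³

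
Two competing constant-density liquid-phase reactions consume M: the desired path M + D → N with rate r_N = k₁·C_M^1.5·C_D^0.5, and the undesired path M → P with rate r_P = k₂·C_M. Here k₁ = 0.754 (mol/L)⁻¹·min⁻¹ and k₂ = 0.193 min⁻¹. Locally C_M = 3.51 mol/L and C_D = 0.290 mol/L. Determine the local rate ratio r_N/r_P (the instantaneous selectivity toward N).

S_{N/P} = r_N/r_P = (k₁·C_M^1.5·C_D^0.5)/(k₂·C_M) = (k₁/k₂)·C_M^0.5·C_D^0.5.
= (0.754×3.510^1.5×0.2900^0.5) / (0.193×3.510) = 2.670/0.6774 = 3.94.

3.94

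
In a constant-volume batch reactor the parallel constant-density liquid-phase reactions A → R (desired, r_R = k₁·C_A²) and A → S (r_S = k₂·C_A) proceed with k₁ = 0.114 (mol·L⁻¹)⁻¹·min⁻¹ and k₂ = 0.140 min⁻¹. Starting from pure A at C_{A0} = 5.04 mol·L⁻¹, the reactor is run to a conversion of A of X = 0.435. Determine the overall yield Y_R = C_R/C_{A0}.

0.330

C_A = C_{A0}(1−X) = 2.848 mol·L⁻¹.
Along a PFR/batch, dC_S/dC_A = −r_S/(r_R+r_S) = −k₂/(k₂+k₁·C_A).
Integrating from C_{A0} to C_A: C_S = (0.140/0.114)·ln[(0.140+0.114·5.04)/(0.140+0.114·2.85)] = 1.228·ln(0.7146/0.4646) = 0.5286 mol·L⁻¹.
Then C_R = (C_{A0}−C_A) − C_S = 2.192 − 0.5286 = 1.664 mol·L⁻¹.
Y_R = C_R/C_{A0} = 1.664/5.04 = 0.330.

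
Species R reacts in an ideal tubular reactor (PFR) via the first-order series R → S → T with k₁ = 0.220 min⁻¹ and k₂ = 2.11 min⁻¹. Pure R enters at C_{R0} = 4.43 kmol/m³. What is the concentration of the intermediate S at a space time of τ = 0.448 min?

0.267 kmol/m³

For first-order series with pure R initially, C_S(τ) = k₁C_{R0}/(k₂−k₁)·(e^(−k₁τ) − e^(−k₂τ)).
e^(−k₁τ) = e^(−0.220×0.448) = e^(−0.09856) = 0.9061; e^(−k₂τ) = e^(−0.9453) = 0.3886.
C_S = 0.220×4.43/(2.11−0.220) × (0.9061−0.3886) = 0.5157×0.5176 = 0.2669 kmol/m³.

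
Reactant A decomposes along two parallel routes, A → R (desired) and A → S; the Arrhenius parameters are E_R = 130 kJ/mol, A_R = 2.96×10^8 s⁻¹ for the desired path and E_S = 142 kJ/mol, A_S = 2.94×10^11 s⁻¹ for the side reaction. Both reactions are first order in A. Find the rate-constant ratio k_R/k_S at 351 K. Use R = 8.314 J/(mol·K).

k_R/k_S = (A_R/A_S)·exp[−(E_R−E_S)/(RT)] = (A_R/A_S)·exp[(E_S−E_R)/(RT)].
(E_S−E_R)/(RT) = (142−130)×10³/(8.314×351) = 12000/2918 = 4.112.
k_R/k_S = (2.96×10^8/2.94×10^11)·exp(4.112) = 0.001007 × 61.08 = 0.0615.
Since E_R < E_S, lowering the temperature improves selectivity toward R.

0.0615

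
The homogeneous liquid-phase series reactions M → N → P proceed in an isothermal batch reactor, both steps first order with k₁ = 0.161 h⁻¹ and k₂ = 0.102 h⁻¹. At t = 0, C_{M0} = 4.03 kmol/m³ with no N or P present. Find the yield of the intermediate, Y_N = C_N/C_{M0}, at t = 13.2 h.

0.384

The intermediate concentration in a first-order A→B→C sequence is C_N = k₁C_{M0}(e^(−k₁t) − e^(−k₂t))/(k₂−k₁).
e^(−k₁t) = e^(−0.161×13.2) = e^(−2.125) = 0.1194; e^(−k₂t) = e^(−1.346) = 0.2602.
C_N = 0.161×4.03/(0.102−0.161) × (0.1194−0.2602) = (-11.00)×(-0.1408) = 1.548 kmol/m³.
Y_N = C_N/C_{M0} = 1.548/4.03 = 0.384.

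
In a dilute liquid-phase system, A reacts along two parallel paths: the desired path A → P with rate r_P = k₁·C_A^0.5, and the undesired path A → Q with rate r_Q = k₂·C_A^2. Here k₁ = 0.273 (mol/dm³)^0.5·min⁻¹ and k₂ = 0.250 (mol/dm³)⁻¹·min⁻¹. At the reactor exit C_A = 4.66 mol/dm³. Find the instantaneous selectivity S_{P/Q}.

0.109

S_{P/Q} = r_P/r_Q = (k₁·C_A^0.5)/(k₂·C_A^2) = (k₁/k₂)·C_A^-1.5.
= (0.273×4.660^0.5) / (0.250×4.660^2) = 0.5893/5.429 = 0.109.
The undesired path is higher order in A, so low C_A (CSTR or dilute feed) favours P.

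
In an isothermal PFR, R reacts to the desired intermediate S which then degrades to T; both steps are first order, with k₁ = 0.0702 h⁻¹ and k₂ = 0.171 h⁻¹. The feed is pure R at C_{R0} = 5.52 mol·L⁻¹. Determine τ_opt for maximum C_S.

8.83 h

For first-order series the maximum of C_S occurs at τ_opt = ln(k₂/k₁)/(k₂−k₁).
= ln(0.171/0.0702)/(0.171−0.0702) = ln(2.436)/0.1008 = 0.8903/0.1008 = 8.83 h.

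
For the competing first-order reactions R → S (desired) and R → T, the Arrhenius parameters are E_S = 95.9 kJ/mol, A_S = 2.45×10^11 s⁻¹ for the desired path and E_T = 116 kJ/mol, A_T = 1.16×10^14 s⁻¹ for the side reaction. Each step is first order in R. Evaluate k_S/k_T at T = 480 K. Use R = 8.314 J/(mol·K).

With equal orders, S_{S/T} = k_S/k_T = (A_S/A_T)·exp[(E_T−E_S)/(RT)].
(E_T−E_S)/(RT) = (116−95.9)×10³/(8.314×480) = 20100/3991 = 5.037.
k_S/k_T = (2.45×10^11/1.16×10^14)·exp(5.037) = 0.002112 × 154.0 = 0.325.
Since E_S < E_T, lowering the temperature improves selectivity toward S.

0.325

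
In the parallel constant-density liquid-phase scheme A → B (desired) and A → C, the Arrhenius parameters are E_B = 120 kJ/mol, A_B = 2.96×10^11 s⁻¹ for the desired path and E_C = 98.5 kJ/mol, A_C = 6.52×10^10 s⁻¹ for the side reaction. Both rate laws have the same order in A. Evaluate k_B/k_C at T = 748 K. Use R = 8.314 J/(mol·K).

Since both paths have the same order in A, the concentration cancels and S_{B/C} = k_B/k_C = (A_B/A_C)·exp[(E_C−E_B)/(RT)].
(E_C−E_B)/(RT) = (98.5−120)×10³/(8.314×748) = -21500/6219 = -3.457.
k_B/k_C = (2.96×10^11/6.52×10^10)·exp(-3.457) = 4.540 × 0.03152 = 0.143.
Since E_B > E_C, raising the temperature improves selectivity toward B.

0.143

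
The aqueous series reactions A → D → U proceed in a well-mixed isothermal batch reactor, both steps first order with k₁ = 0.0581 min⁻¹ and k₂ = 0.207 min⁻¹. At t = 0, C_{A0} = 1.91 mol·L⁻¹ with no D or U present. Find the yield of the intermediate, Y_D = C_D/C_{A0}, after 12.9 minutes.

For first-order series with pure A initially, C_D(t) = k₁C_{A0}/(k₂−k₁)·(e^(−k₁t) − e^(−k₂t)).
e^(−k₁t) = e^(−0.0581×12.9) = e^(−0.7495) = 0.4726; e^(−k₂t) = e^(−2.670) = 0.06923.
C_D = 0.0581×1.91/(0.207−0.0581) × (0.4726−0.06923) = 0.7453×0.4034 = 0.3006 mol·L⁻¹.
Y_D = C_D/C_{A0} = 0.3006/1.91 = 0.157.

0.157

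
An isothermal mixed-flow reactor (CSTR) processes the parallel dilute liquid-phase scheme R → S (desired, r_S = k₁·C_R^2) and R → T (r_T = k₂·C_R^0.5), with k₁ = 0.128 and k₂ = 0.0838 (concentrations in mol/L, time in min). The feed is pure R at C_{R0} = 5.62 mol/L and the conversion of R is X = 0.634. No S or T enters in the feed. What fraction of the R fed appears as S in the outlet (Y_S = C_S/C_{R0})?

0.519

Exit C_R = C_{R0}(1−X) = 5.62×0.366 = 2.057 mol/L.
Rates in a CSTR are evaluated at the outlet concentration: r_S = 0.128×2.057^2 = 0.5416, r_T = 0.0838×2.057^0.5 = 0.1202.
Fraction of consumed R going to S: r_S/(r_S+r_T) = 0.8184.
C_S = 0.8184·C_{R0}·X = 0.8184×5.62×0.634 = 2.92 mol/L; Y_S = C_S/C_{R0} = 0.519.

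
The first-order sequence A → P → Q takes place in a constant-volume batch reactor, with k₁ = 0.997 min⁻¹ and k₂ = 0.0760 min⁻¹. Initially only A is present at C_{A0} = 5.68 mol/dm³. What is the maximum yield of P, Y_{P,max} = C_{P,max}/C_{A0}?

0.809

For a first-order series the maximum intermediate yield is C_{P,max}/C_{A0} = (k₁/k₂)^[k₂/(k₂−k₁)].
= (0.997/0.0760)^(0.0760/(0.0760−0.997)) = (13.12)^(-0.08252) = 0.8086.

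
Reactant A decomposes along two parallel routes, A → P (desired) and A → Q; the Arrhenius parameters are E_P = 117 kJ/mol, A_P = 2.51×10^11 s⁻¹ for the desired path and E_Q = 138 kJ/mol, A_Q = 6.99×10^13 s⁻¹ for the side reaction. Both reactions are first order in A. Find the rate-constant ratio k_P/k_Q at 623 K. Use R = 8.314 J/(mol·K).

k_P/k_Q = (A_P/A_Q)·exp[−(E_P−E_Q)/(RT)] = (A_P/A_Q)·exp[(E_Q−E_P)/(RT)].
(E_Q−E_P)/(RT) = (138−117)×10³/(8.314×623) = 21000/5180 = 4.054.
k_P/k_Q = (2.51×10^11/6.99×10^13)·exp(4.054) = 0.003591 × 57.65 = 0.207.
Since E_P < E_Q, lowering the temperature improves selectivity toward P.

0.207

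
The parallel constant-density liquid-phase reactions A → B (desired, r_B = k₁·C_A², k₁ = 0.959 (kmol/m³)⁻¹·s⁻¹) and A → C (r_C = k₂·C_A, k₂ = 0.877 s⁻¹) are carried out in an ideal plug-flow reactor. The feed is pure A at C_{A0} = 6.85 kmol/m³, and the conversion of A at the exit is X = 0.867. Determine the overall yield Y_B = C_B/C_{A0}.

C_A = C_{A0}(1−X) = 0.9111 kmol/m³.
Along a PFR/batch, dC_C/dC_A = −r_C/(r_B+r_C) = −k₂/(k₂+k₁·C_A).
Integrating from C_{A0} to C_A: C_C = (0.877/0.959)·ln[(0.877+0.959·6.85)/(0.877+0.959·0.911)] = 0.9145·ln(7.446/1.751) = 1.324 kmol/m³.
Then C_B = (C_{A0}−C_A) − C_C = 5.939 − 1.324 = 4.615 kmol/m³.
Y_B = C_B/C_{A0} = 4.615/6.85 = 0.674.

0.674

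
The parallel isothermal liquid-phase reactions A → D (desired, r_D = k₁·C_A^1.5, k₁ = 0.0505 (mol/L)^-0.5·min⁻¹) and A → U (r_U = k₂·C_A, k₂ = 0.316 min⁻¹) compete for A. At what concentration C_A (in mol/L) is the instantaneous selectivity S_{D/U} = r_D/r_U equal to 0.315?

S_{D/U} = (k₁/k₂)·C_A^0.5 ⇒ C_A = (S·k₂/k₁)^(2).
= (0.315×0.316/0.0505)^(2) = (1.971)^(2) = 3.89 mol/L.

3.89 mol/L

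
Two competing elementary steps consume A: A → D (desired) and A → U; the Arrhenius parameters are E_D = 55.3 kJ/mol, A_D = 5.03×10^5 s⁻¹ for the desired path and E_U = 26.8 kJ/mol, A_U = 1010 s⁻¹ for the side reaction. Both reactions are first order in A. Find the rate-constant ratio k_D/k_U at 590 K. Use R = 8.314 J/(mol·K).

1.49

With equal orders, S_{D/U} = k_D/k_U = (A_D/A_U)·exp[(E_U−E_D)/(RT)].
(E_U−E_D)/(RT) = (26.8−55.3)×10³/(8.314×590) = -28500/4905 = -5.810.
k_D/k_U = (5.03×10^5/1010)·exp(-5.810) = 498.0 × 0.002997 = 1.49.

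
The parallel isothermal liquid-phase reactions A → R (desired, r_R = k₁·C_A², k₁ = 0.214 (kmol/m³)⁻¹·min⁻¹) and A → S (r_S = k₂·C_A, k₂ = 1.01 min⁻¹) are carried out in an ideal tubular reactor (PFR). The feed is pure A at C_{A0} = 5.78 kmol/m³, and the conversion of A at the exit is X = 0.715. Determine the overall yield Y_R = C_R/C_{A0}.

C_A = C_{A0}(1−X) = 1.647 kmol/m³.
Along a PFR/batch, dC_S/dC_A = −r_S/(r_R+r_S) = −k₂/(k₂+k₁·C_A).
Integrating from C_{A0} to C_A: C_S = (1.01/0.214)·ln[(1.01+0.214·5.78)/(1.01+0.214·1.65)] = 4.720·ln(2.247/1.363) = 2.361 kmol/m³.
Then C_R = (C_{A0}−C_A) − C_S = 4.133 − 2.361 = 1.772 kmol/m³.
Y_R = C_R/C_{A0} = 1.772/5.78 = 0.307.

0.307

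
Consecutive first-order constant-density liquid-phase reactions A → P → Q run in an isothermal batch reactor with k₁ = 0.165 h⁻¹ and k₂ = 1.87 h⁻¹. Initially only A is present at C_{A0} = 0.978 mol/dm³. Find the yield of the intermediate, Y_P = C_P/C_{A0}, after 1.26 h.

0.0694

Solving the coupled first-order balances gives C_P(t) = [k₁/(k₂−k₁)]·C_{A0}·(e^(−k₁t) − e^(−k₂t)).
e^(−k₁t) = e^(−0.165×1.26) = e^(−0.2079) = 0.8123; e^(−k₂t) = e^(−2.356) = 0.09478.
C_P = 0.165×0.978/(1.87−0.165) × (0.8123−0.09478) = 0.09465×0.7175 = 0.06791 mol/dm³.
Y_P = C_P/C_{A0} = 0.06791/0.978 = 0.0694.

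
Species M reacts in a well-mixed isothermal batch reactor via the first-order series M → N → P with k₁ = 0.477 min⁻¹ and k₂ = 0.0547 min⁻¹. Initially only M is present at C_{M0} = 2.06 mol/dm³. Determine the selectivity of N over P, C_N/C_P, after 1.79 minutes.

17.5

The intermediate concentration in a first-order A→B→C sequence is C_N = k₁C_{M0}(e^(−k₁t) − e^(−k₂t))/(k₂−k₁).
e^(−k₁t) = e^(−0.477×1.79) = e^(−0.8538) = 0.4258; e^(−k₂t) = e^(−0.09791) = 0.9067.
C_N = 0.477×2.06/(0.0547−0.477) × (0.4258−0.9067) = (-2.327)×(-0.4809) = 1.119 mol/dm³.
C_M = C_{M0}e^(−k₁t) = 0.8771 mol/dm³, so C_P = C_{M0}−C_M−C_N = 0.06381 mol/dm³; C_N/C_P = 17.5.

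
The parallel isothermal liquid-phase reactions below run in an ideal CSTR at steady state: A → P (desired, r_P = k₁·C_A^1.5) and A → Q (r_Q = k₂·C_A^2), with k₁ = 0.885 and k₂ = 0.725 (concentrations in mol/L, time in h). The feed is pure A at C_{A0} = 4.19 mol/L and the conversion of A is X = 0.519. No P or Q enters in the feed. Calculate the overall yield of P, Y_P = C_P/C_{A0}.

Exit C_A = C_{A0}(1−X) = 4.19×0.481 = 2.015 mol/L.
Rates in a CSTR are evaluated at the outlet concentration: r_P = 0.885×2.015^1.5 = 2.532, r_Q = 0.725×2.015^2 = 2.945.
Fraction of consumed A going to P: r_P/(r_P+r_Q) = 0.4623.
C_P = 0.4623·C_{A0}·X = 0.4623×4.19×0.519 = 1.01 mol/L; Y_P = C_P/C_{A0} = 0.240.

0.240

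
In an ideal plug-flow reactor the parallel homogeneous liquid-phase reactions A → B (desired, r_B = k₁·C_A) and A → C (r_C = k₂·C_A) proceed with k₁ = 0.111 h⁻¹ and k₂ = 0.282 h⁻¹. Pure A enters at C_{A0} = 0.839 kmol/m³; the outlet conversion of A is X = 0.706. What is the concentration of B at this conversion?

0.167 kmol/m³

C_A = C_{A0}(1−X) = 0.2467 kmol/m³.
Both paths are first order in A, so the instantaneous fraction to B is constant: dC_B/d(−C_A) = k₁/(k₁+k₂) = 0.2824.
C_B = 0.2824·(C_{A0}−C_A) = 0.2824×0.5923 = 0.167 kmol/m³.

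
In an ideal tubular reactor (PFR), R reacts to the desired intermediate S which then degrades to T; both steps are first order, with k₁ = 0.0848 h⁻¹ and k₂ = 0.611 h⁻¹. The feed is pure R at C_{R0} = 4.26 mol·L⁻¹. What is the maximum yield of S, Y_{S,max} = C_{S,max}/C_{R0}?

0.101

For a first-order series the maximum intermediate yield is C_{S,max}/C_{R0} = (k₁/k₂)^[k₂/(k₂−k₁)].
= (0.0848/0.611)^(0.611/(0.611−0.0848)) = (0.1388)^(1.161) = 0.1010.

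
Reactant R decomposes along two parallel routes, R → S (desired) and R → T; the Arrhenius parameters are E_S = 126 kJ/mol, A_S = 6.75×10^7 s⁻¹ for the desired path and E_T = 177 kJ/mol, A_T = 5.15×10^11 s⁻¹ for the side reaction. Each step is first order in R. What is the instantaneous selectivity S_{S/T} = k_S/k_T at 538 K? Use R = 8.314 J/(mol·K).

k_S/k_T = (A_S/A_T)·exp[−(E_S−E_T)/(RT)] = (A_S/A_T)·exp[(E_T−E_S)/(RT)].
(E_T−E_S)/(RT) = (177−126)×10³/(8.314×538) = 51000/4473 = 11.40.
k_S/k_T = (6.75×10^7/5.15×10^11)·exp(11.40) = 1.311×10^-4 × 89493 = 11.7.

11.7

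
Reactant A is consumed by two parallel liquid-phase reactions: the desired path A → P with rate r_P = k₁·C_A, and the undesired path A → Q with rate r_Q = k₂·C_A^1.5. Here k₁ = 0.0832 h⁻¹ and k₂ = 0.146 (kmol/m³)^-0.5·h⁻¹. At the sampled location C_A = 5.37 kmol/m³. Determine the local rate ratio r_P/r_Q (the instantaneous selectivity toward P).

0.246

S_{P/Q} = r_P/r_Q = (k₁·C_A)/(k₂·C_A^1.5) = (k₁/k₂)·C_A^-0.5.
= (0.0832×5.370) / (0.146×5.370^1.5) = 0.4468/1.817 = 0.246.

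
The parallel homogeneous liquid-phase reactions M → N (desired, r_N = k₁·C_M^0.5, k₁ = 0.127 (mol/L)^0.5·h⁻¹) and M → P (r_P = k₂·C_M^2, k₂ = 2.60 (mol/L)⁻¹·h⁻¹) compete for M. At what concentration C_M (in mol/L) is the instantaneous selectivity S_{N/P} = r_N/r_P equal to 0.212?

0.376 mol/L

S_{N/P} = (k₁/k₂)·C_M^-1.5 ⇒ C_M = (S·k₂/k₁)^(1/(-1.5)).
= (0.212×2.60/0.127)^(-0.6667) = (4.340)^(-0.6667) = 0.376 mol/L.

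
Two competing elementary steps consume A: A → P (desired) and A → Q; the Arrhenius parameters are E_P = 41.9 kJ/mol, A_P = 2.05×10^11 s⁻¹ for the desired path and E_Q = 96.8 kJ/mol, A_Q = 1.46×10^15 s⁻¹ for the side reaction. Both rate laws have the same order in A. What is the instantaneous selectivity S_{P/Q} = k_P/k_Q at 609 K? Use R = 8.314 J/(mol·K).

7.18

k_P/k_Q = (A_P/A_Q)·exp[−(E_P−E_Q)/(RT)] = (A_P/A_Q)·exp[(E_Q−E_P)/(RT)].
(E_Q−E_P)/(RT) = (96.8−41.9)×10³/(8.314×609) = 54900/5063 = 10.84.
k_P/k_Q = (2.05×10^11/1.46×10^15)·exp(10.84) = 1.404×10^-4 × 51169 = 7.18.
Since E_P < E_Q, lowering the temperature improves selectivity toward P.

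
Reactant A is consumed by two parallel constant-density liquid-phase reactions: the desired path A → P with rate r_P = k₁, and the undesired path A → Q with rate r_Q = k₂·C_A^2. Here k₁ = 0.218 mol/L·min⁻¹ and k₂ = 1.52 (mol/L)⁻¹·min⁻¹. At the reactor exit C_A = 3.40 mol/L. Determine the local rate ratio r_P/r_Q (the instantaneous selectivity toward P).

0.0124

S_{P/Q} = r_P/r_Q = (k₁)/(k₂·C_A^2) = (k₁/k₂)·C_A^-2.
= (0.218) / (1.52×3.400^2) = 0.2180/17.57 = 0.0124.
The undesired path is higher order in A, so low C_A (CSTR or dilute feed) favours P.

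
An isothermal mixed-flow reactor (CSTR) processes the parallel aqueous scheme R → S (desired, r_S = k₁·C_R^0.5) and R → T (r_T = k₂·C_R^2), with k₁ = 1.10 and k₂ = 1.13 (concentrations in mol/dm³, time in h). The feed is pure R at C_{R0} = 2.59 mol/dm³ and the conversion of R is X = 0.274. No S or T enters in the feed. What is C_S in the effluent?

Exit C_R = C_{R0}(1−X) = 2.59×0.726 = 1.880 mol/dm³.
A CSTR operates uniformly at the exit composition, giving r_S = 1.508 and r_T = 3.995 (each k·C_R^n at C_R = 1.880).
Fraction of consumed R going to S: r_S/(r_S+r_T) = 0.2741.
C_S = 0.2741·C_{R0}·X = 0.2741×2.59×0.274 = 0.194 mol/dm³.

0.194 mol/dm³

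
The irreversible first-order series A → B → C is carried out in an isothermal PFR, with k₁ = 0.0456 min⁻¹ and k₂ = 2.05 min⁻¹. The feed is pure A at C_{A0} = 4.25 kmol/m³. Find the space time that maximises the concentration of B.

1.90 min

The intermediate peaks when r₁ = r₂, i.e. k₁e^(−k₁τ) = k₂e^(−k₂τ), giving τ_opt = ln(k₂/k₁)/(k₂−k₁).
= ln(2.05/0.0456)/(2.05−0.0456) = ln(44.96)/2.004 = 3.806/2.004 = 1.90 min.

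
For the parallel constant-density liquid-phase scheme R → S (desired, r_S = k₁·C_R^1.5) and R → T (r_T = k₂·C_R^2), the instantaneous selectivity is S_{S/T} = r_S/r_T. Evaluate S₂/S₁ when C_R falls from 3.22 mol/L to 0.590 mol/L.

S_{S/T} = (k₁/k₂)·C_R^-0.5, so S₂/S₁ = (C_{R,2}/C_{R,1})^-0.5.
= (0.590/3.22)^(-0.5) = (0.1832)^(-0.5) = 2.34.
Selectivity toward S rises as C_R falls — low-concentration operation is favoured.

2.34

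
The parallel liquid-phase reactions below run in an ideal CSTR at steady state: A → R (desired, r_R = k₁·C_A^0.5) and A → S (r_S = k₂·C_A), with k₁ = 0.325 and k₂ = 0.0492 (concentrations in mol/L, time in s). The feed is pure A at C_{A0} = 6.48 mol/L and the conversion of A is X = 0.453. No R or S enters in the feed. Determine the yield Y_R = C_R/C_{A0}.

Exit C_A = C_{A0}(1−X) = 6.48×0.547 = 3.545 mol/L.
Rates in a CSTR are evaluated at the outlet concentration: r_R = 0.325×3.545^0.5 = 0.6119, r_S = 0.0492×3.545 = 0.1744.
Fraction of consumed A going to R: r_R/(r_R+r_S) = 0.7782.
C_R = 0.7782·C_{A0}·X = 0.7782×6.48×0.453 = 2.28 mol/L; Y_R = C_R/C_{A0} = 0.353.

0.353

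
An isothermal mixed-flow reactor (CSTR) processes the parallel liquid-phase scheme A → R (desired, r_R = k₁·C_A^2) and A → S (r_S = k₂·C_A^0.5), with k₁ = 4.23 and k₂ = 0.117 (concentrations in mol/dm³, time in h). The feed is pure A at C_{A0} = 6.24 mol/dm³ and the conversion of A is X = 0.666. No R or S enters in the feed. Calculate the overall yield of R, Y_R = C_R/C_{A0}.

0.660

Exit C_A = C_{A0}(1−X) = 6.24×0.334 = 2.084 mol/dm³.
Rates in a CSTR are evaluated at the outlet concentration: r_R = 4.23×2.084^2 = 18.37, r_S = 0.117×2.084^0.5 = 0.1689.
Fraction of consumed A going to R: r_R/(r_R+r_S) = 0.9909.
C_R = 0.9909·C_{A0}·X = 0.9909×6.24×0.666 = 4.12 mol/dm³; Y_R = C_R/C_{A0} = 0.660.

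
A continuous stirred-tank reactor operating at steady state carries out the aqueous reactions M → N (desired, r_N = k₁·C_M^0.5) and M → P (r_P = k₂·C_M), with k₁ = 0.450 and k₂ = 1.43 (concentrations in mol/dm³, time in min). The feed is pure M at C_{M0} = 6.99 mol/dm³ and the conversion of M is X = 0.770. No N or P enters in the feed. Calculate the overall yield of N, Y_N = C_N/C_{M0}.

Exit C_M = C_{M0}(1−X) = 6.99×0.230 = 1.608 mol/dm³.
A CSTR operates uniformly at the exit composition, giving r_N = 0.5706 and r_P = 2.299 (each k·C_M^n at C_M = 1.608).
Fraction of consumed M going to N: r_N/(r_N+r_P) = 0.1988.
C_N = 0.1988·C_{M0}·X = 0.1988×6.99×0.770 = 1.07 mol/dm³; Y_N = C_N/C_{M0} = 0.153.

0.153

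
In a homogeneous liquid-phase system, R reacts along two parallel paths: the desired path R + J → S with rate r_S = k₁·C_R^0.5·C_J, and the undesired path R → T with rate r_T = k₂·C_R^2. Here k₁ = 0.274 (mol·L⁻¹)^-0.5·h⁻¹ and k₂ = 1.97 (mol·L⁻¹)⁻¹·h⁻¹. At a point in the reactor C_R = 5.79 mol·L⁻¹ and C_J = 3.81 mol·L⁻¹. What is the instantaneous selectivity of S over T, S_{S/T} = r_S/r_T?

S_{S/T} = r_S/r_T = (k₁·C_R^0.5·C_J)/(k₂·C_R^2) = (k₁/k₂)·C_R^-1.5·C_J.
= (0.274×5.790^0.5×3.810) / (1.97×5.790^2) = 2.512/66.04 = 0.0380.
The undesired path is higher order in R, so low C_R (CSTR or dilute feed) favours S.

0.0380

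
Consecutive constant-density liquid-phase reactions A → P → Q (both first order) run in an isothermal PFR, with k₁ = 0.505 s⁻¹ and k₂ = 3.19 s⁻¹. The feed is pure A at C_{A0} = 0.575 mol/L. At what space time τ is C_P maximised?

0.686 s

Setting dC_P/dτ = 0 gives τ_opt = ln(k₂/k₁)/(k₂−k₁).
= ln(3.19/0.505)/(3.19−0.505) = ln(6.317)/2.685 = 1.843/2.685 = 0.686 s.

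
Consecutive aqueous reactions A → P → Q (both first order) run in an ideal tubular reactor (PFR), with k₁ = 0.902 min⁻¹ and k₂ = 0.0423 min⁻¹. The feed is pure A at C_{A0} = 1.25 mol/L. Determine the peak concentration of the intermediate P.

1.08 mol/L

Evaluating C_P at τ_opt = ln(k₂/k₁)/(k₂−k₁) gives C_{P,max}/C_{A0} = (k₁/k₂)^[k₂/(k₂−k₁)].
= (0.902/0.0423)^(0.0423/(0.0423−0.902)) = (21.32)^(-0.04920) = 0.8602.
C_{P,max} = 0.8602×1.25 = 1.08 mol/L.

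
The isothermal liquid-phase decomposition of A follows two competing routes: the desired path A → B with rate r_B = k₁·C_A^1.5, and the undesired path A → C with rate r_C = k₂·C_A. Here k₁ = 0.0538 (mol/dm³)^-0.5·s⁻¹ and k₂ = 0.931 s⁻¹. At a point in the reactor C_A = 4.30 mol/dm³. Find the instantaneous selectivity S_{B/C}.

0.120

S_{B/C} = r_B/r_C = (k₁·C_A^1.5)/(k₂·C_A) = (k₁/k₂)·C_A^0.5.
= (0.0538×4.300^1.5) / (0.931×4.300) = 0.4797/4.003 = 0.120.
Since the desired path is higher order in A, keeping C_A high (PFR or concentrated feed) favours B.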